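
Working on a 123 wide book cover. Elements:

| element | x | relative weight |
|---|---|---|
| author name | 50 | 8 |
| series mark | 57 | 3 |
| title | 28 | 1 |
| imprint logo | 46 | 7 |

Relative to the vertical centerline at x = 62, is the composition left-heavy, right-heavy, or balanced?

Weights sum to 8 + 3 + 1 + 7 = 19.
Σw·x = 8·50 + 3·57 + 1·28 + 7·46 = 921, so x̄ = 921/19 ≈ 48.47.
48.5 vs midline 62 → left-heavy.

left-heavy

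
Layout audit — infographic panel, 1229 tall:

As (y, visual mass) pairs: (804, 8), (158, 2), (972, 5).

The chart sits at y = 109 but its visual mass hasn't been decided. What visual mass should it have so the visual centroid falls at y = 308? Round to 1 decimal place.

Fixed elements: Σw = 8 + 2 + 5 = 15, Σw·y = 8·804 + 2·158 + 5·972 = 11608.
For the centroid to hit 308: (11608 + w·109) / (15 + w) = 308.
Rearranging, w·(109 − 308) = 308·15 − 11608 = -6988, so w ≈ -6988/-199 = 35.12.

w ≈ 35.1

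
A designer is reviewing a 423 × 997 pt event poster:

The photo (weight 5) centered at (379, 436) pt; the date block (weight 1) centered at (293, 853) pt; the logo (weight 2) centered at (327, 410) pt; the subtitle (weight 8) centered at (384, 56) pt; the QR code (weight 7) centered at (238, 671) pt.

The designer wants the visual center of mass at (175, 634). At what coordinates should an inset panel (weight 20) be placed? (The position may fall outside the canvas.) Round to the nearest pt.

With the inset panel, Σw becomes 5 + 1 + 2 + 8 + 7 + 20 = 43.
Along x: (7580 + 20·x) / 43 = 175 (existing moment 5·379 + 1·293 + 2·327 + 8·384 + 7·238 = 7580) ⇒ x = (7525 − 7580) / 20 ≈ -2.75.
Along y: (8998 + 20·y) / 43 = 634 (existing moment 5·436 + 1·853 + 2·410 + 8·56 + 7·671 = 8998) ⇒ y = (27262 − 8998) / 20 ≈ 913.20.

(-3, 913)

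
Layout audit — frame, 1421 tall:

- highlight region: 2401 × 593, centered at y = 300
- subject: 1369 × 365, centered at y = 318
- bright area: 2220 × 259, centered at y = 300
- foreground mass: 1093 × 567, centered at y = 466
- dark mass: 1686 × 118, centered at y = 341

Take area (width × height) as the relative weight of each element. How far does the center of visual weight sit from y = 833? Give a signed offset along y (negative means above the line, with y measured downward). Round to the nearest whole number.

≈ -497

Taking area as weight: highlight region 2401·593 = 1423793, subject 1369·365 = 499685, bright area 2220·259 = 574980, foreground mass 1093·567 = 619731, dark mass 1686·118 = 198948. Sum 3317137.
y: (1423793·300 + 499685·318 + 574980·300 + 619731·466 + 198948·341) / 3317137 = 1115167644 / 3317137 ≈ 336.18
Difference: 336.18 − 833 ≈ -496.82.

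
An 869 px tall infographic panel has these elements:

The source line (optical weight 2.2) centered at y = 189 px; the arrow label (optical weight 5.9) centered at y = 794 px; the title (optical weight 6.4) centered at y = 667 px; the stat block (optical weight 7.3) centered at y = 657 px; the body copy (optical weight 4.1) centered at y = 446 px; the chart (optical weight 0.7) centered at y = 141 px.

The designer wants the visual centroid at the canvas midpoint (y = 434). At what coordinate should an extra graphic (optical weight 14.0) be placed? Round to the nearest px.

y ≈ 109

With the extra graphic, Σw becomes 2.2 + 5.9 + 6.4 + 7.3 + 4.1 + 0.7 + 14.0 = 40.6.
Along y: (16092.6 + 14.0·y) / 40.6 = 434 (existing moment 2.2·189 + 5.9·794 + 6.4·667 + 7.3·657 + 4.1·446 + 0.7·141 = 16092.6) ⇒ y = (17620.4 − 16092.6) / 14.0 ≈ 109.13.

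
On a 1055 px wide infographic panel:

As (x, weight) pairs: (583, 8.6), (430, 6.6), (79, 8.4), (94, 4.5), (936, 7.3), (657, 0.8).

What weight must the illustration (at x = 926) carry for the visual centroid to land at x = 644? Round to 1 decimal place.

Existing Σw = 36.2 (8.6 + 6.6 + 8.4 + 4.5 + 7.3 + 0.8); existing moment 8.6·583 + 6.6·430 + 8.4·79 + 4.5·94 + 7.3·936 + 0.8·657 = 16296.8.
For the centroid to hit 644: (16296.8 + w·926) / (36.2 + w) = 644.
Rearranging, w·(926 − 644) = 644·36.2 − 16296.8 = 7016.0, so w ≈ 7016.0/282 = 24.88.

w ≈ 24.9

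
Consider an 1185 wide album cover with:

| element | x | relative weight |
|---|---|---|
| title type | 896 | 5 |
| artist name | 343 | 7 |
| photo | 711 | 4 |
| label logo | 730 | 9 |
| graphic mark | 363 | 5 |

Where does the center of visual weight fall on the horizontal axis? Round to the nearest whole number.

Total weight = 5 + 7 + 4 + 9 + 5 = 30.
Σw·x = 5·896 + 7·343 + 4·711 + 9·730 + 5·363 = 18110, so x̄ = 18110/30 ≈ 603.67.

x ≈ 604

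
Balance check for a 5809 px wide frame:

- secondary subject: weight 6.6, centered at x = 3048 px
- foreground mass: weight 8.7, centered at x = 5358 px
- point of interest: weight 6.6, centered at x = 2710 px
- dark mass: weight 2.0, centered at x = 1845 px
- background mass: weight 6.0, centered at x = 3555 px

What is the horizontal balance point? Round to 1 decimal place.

x ≈ 3666.8

Σw = 6.6 + 8.7 + 6.6 + 2.0 + 6.0 = 29.9.
x: (6.6·3048 + 8.7·5358 + 6.6·2710 + 2.0·1845 + 6.0·3555) / 29.9 = 109637.4 / 29.9 ≈ 3666.80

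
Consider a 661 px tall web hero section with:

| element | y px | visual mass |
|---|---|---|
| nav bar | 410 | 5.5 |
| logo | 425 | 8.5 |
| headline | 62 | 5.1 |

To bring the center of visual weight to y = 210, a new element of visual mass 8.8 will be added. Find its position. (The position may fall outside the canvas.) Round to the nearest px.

After adding the new element, total weight = 5.5 + 8.5 + 5.1 + 8.8 = 27.9.
y: target moment 27.9×210 = 5859.0; current 5.5·410 + 8.5·425 + 5.1·62 = 6183.7; the new element supplies -324.7, so y = -324.7/8.8 ≈ -36.90.

y ≈ -37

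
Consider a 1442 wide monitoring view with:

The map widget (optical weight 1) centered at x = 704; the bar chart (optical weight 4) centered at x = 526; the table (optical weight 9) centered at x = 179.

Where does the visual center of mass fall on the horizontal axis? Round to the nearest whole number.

x ≈ 316

Weights sum to 1 + 4 + 9 = 14.
x-moment: 1·704 + 4·526 + 9·179 = 4419; centroid 4419/14 ≈ 315.64.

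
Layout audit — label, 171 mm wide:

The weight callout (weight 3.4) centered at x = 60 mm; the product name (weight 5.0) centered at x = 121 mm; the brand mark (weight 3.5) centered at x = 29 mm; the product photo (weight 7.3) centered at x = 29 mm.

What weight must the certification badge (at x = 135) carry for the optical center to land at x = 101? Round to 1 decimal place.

Existing Σw = 19.2 (3.4 + 5.0 + 3.5 + 7.3); existing moment 3.4·60 + 5.0·121 + 3.5·29 + 7.3·29 = 1122.2.
For the centroid to hit 101: (1122.2 + w·135) / (19.2 + w) = 101.
Rearranging, w·(135 − 101) = 101·19.2 − 1122.2 = 817.0, so w ≈ 817.0/34 = 24.03.

w ≈ 24.0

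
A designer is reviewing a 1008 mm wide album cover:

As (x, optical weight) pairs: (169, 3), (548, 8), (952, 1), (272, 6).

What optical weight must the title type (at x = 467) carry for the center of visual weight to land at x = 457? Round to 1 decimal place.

w ≈ 75.1

Fixed elements: Σw = 3 + 8 + 1 + 6 = 18, Σw·x = 3·169 + 8·548 + 1·952 + 6·272 = 7475.
For the centroid to hit 457: (7475 + w·467) / (18 + w) = 457.
Solving: w = (457·18 − 7475) / (467 − 457) = 751 / 10 ≈ 75.10.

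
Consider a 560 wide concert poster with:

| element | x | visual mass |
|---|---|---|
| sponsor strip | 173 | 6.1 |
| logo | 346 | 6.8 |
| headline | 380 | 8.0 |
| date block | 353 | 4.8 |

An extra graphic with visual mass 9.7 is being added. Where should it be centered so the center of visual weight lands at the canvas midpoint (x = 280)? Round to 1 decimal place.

x ≈ 182.4

New total weight: (6.1 + 6.8 + 8.0 + 4.8) + 9.7 = 35.4.
Along x: (8142.5 + 9.7·x) / 35.4 = 280 (existing moment 6.1·173 + 6.8·346 + 8.0·380 + 4.8·353 = 8142.5) ⇒ x = (9912.0 − 8142.5) / 9.7 ≈ 182.42.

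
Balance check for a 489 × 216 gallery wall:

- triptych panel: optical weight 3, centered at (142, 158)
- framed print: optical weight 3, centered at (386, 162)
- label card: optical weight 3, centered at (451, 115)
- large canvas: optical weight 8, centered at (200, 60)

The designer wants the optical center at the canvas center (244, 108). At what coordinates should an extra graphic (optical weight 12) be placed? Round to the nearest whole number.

After adding the extra graphic, total weight = 3 + 3 + 3 + 8 + 12 = 29.
Along x: (4537 + 12·x) / 29 = 244 (existing moment 3·142 + 3·386 + 3·451 + 8·200 = 4537) ⇒ x = (7076 − 4537) / 12 ≈ 211.58.
Along y: (1785 + 12·y) / 29 = 108 (existing moment 3·158 + 3·162 + 3·115 + 8·60 = 1785) ⇒ y = (3132 − 1785) / 12 ≈ 112.25.

(212, 112)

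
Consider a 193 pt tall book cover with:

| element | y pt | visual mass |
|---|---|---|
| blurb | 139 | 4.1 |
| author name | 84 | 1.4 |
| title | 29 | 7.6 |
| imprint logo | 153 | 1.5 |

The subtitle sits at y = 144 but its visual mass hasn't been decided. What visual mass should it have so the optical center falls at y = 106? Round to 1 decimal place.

w ≈ 10.8

Fixed elements: Σw = 4.1 + 1.4 + 7.6 + 1.5 = 14.6, Σw·y = 4.1·139 + 1.4·84 + 7.6·29 + 1.5·153 = 1137.4.
Set Σw·y/Σw = 106: (1137.4 + 144w) = 106·(14.6 + w).
Solving: w = (106·14.6 − 1137.4) / (144 − 106) = 410.2 / 38 ≈ 10.79.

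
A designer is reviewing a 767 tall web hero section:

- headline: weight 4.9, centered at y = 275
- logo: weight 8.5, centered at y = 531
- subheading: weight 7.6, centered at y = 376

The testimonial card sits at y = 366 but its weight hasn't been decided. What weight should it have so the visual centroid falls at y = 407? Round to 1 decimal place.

w ≈ 4.2

Known weights sum to 4.9 + 8.5 + 7.6 = 21.0; their moment is 4.9·275 + 8.5·531 + 7.6·376 = 8718.6.
Set Σw·y/Σw = 407: (8718.6 + 366w) = 407·(21.0 + w).
Rearranging, w·(366 − 407) = 407·21.0 − 8718.6 = -171.6, so w ≈ -171.6/-41 = 4.19.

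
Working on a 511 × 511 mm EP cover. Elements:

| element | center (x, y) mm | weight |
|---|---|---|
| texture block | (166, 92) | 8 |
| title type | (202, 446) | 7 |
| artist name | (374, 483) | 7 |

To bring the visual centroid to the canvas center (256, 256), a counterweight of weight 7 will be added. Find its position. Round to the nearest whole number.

(295, 26)

With the counterweight, Σw becomes 8 + 7 + 7 + 7 = 29.
x: need Σw·x = 29·256 = 7424. Existing = 8·166 + 7·202 + 7·374 = 5360. Remainder 2064 / 7 ≈ 294.86.
y: need Σw·y = 29·256 = 7424. Existing = 8·92 + 7·446 + 7·483 = 7239. Remainder 185 / 7 ≈ 26.43.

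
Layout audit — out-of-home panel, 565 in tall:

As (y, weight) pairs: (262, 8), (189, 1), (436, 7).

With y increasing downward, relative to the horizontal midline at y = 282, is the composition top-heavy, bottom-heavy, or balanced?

bottom-heavy

Σw = 8 + 1 + 7 = 16.
y: (8·262 + 1·189 + 7·436) / 16 = 5337 / 16 ≈ 333.56
333.6 vs midline 282 → bottom-heavy.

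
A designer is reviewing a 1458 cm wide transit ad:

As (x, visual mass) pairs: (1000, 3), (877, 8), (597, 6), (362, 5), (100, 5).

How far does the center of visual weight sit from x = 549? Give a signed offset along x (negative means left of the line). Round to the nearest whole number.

≈ 40 cm

Weights sum to 3 + 8 + 6 + 5 + 5 = 27.
Σw·x = 3·1000 + 8·877 + 6·597 + 5·362 + 5·100 = 15908, so x̄ = 15908/27 ≈ 589.19.
Difference: 589.19 − 549 ≈ 40.19.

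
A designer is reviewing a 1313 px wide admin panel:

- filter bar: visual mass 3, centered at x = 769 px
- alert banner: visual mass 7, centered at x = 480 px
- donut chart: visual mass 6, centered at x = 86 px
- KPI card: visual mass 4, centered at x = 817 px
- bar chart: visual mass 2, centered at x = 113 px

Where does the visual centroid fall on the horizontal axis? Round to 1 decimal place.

x ≈ 439.9

Total weight = 3 + 7 + 6 + 4 + 2 = 22.
x: (3·769 + 7·480 + 6·86 + 4·817 + 2·113) / 22 = 9677 / 22 ≈ 439.86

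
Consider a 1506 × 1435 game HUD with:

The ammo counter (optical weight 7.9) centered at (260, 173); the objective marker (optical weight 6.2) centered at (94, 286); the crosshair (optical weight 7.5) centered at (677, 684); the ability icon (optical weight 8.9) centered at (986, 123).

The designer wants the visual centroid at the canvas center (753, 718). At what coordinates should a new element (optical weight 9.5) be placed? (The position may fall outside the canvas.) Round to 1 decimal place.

New total weight: (7.9 + 6.2 + 7.5 + 8.9) + 9.5 = 40.0.
Along x: (16489.7 + 9.5·x) / 40.0 = 753 (existing moment 7.9·260 + 6.2·94 + 7.5·677 + 8.9·986 = 16489.7) ⇒ x = (30120.0 − 16489.7) / 9.5 ≈ 1434.77.
Along y: (9364.6 + 9.5·y) / 40.0 = 718 (existing moment 7.9·173 + 6.2·286 + 7.5·684 + 8.9·123 = 9364.6) ⇒ y = (28720.0 − 9364.6) / 9.5 ≈ 2037.41.

(1434.8, 2037.4)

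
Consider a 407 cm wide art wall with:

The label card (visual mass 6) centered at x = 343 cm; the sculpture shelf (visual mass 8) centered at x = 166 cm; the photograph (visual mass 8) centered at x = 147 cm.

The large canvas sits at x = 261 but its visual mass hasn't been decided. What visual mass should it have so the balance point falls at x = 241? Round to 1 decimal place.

Fixed elements: Σw = 6 + 8 + 8 = 22, Σw·x = 6·343 + 8·166 + 8·147 = 4562.
Balance at x = 241 requires (4562 + w·261) / (22 + w) = 241.
Solving: w = (241·22 − 4562) / (261 − 241) = 740 / 20 ≈ 37.00.

w ≈ 37.0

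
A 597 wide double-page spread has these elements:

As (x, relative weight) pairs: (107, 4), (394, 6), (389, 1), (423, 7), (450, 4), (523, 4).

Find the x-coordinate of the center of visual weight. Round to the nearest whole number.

Weights sum to 4 + 6 + 1 + 7 + 4 + 4 = 26.
x: moment 10034 / weight 26 ≈ 385.92

x ≈ 386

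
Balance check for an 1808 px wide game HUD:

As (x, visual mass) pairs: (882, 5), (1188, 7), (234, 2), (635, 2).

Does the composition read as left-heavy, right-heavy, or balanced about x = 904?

balanced

Σw = 5 + 7 + 2 + 2 = 16.
x: (5·882 + 7·1188 + 2·234 + 2·635) / 16 = 14464 / 16 ≈ 904.00
That equals the midline 904 — balanced.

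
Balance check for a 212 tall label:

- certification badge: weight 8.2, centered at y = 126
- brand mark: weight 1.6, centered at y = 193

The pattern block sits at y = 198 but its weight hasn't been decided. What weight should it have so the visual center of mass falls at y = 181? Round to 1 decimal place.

Known weights sum to 8.2 + 1.6 = 9.8; their moment is 8.2·126 + 1.6·193 = 1342.0.
Set Σw·y/Σw = 181: (1342.0 + 198w) = 181·(9.8 + w).
So w = (181·9.8 − 1342.0)/(198 − 181) = 431.8/17 ≈ 25.40.

w ≈ 25.4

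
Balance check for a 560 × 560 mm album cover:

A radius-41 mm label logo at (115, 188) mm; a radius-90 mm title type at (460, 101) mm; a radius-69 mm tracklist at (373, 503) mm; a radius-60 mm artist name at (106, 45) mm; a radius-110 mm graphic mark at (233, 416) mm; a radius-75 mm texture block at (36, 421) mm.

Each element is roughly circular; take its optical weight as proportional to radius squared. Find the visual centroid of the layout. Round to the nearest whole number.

(254, 309)

r² weights: label logo 41² = 1681, title type 90² = 8100, tracklist 69² = 4761, artist name 60² = 3600, graphic mark 110² = 12100, texture block 75² = 5625. Total = 35867.
x: moment 9098568 / weight 35867 ≈ 253.68
y: moment 11092636 / weight 35867 ≈ 309.27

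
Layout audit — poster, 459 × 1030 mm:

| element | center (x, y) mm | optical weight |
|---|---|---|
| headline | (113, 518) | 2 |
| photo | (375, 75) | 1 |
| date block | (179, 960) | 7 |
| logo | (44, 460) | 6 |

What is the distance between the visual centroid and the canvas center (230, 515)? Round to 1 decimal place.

Total weight = 2 + 1 + 7 + 6 = 16.
x: (2·113 + 1·375 + 7·179 + 6·44) / 16 = 2118 / 16 ≈ 132.38
y: (2·518 + 1·75 + 7·960 + 6·460) / 16 = 10591 / 16 ≈ 661.94
Relative to (230, 515): Δ = (-97.62, 146.94); |Δ| = √(-97.62² + 146.94²) ≈ 176.41.

≈ 176.4 mm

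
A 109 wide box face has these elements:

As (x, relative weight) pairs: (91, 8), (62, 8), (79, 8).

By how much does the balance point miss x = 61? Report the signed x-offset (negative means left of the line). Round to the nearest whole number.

Weights sum to 8 + 8 + 8 = 24.
Σw·x = 8·91 + 8·62 + 8·79 = 1856, so x̄ = 1856/24 ≈ 77.33.
Against x = 61, that's 77.33 − 61 = 16.33.

≈ 16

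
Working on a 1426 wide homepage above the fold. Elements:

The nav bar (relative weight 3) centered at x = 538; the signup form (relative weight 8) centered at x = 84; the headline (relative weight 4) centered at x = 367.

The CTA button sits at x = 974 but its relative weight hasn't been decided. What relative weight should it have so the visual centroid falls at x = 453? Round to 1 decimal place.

Existing Σw = 15 (3 + 8 + 4); existing moment 3·538 + 8·84 + 4·367 = 3754.
Set Σw·x/Σw = 453: (3754 + 974w) = 453·(15 + w).
Solving: w = (453·15 − 3754) / (974 − 453) = 3041 / 521 ≈ 5.84.

w ≈ 5.8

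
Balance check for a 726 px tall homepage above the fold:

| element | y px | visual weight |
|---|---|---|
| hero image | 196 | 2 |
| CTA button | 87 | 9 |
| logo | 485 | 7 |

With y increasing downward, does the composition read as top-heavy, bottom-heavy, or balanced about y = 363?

top-heavy

Σw = 2 + 9 + 7 = 18.
y-moment: 2·196 + 9·87 + 7·485 = 4570; centroid 4570/18 ≈ 253.89.
Since 253.9 is above (smaller y than) 363, the composition reads top-heavy.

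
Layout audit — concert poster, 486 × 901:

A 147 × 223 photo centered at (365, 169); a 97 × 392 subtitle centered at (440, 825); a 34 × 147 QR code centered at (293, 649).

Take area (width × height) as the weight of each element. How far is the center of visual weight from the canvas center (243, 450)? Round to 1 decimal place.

≈ 174.2

Taking area as weight: photo 147·223 = 32781, subtitle 97·392 = 38024, QR code 34·147 = 4998. Sum 75803.
x: (32781·365 + 38024·440 + 4998·293) / 75803 = 30160039 / 75803 ≈ 397.87
y: (32781·169 + 38024·825 + 4998·649) / 75803 = 40153491 / 75803 ≈ 529.71
Offset from (243, 450): Δx ≈ 154.87, Δy ≈ 79.71; distance = √(Δx² + Δy²) ≈ 174.18.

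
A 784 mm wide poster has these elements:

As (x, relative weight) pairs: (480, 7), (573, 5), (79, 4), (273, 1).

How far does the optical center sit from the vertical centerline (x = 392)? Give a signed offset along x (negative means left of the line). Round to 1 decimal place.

Total weight = 7 + 5 + 4 + 1 = 17.
Σw·x = 7·480 + 5·573 + 4·79 + 1·273 = 6814, so x̄ = 6814/17 ≈ 400.82.
Offset from x = 392: 400.82 − 392 ≈ 8.82.

≈ 8.8 mm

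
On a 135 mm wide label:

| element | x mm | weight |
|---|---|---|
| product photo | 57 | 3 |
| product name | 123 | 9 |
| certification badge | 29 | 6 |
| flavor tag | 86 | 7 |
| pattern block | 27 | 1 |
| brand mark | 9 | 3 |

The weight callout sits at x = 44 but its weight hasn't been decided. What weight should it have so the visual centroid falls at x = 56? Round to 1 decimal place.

Fixed elements: Σw = 3 + 9 + 6 + 7 + 1 + 3 = 29, Σw·x = 3·57 + 9·123 + 6·29 + 7·86 + 1·27 + 3·9 = 2108.
Set Σw·x/Σw = 56: (2108 + 44w) = 56·(29 + w).
Solving: w = (56·29 − 2108) / (44 − 56) = -484 / -12 ≈ 40.33.

w ≈ 40.3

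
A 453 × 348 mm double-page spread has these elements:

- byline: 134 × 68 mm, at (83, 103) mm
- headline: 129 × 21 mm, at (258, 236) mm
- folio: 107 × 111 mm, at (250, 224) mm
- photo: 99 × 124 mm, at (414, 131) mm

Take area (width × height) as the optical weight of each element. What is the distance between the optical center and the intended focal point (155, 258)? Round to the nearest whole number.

≈ 145 mm

Taking area as weight: byline 134·68 = 9112, headline 129·21 = 2709, folio 107·111 = 11877, photo 99·124 = 12276. Sum 35974.
x: (9112·83 + 2709·258 + 11877·250 + 12276·414) / 35974 = 9506732 / 35974 ≈ 264.27
y: (9112·103 + 2709·236 + 11877·224 + 12276·131) / 35974 = 5846464 / 35974 ≈ 162.52
Offset from (155, 258): Δx ≈ 109.27, Δy ≈ -95.48; distance = √(Δx² + Δy²) ≈ 145.11.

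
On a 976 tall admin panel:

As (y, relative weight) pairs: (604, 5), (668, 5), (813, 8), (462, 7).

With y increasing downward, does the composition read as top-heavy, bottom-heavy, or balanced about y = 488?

bottom-heavy

Weights sum to 5 + 5 + 8 + 7 = 25.
Σw·y = 5·604 + 5·668 + 8·813 + 7·462 = 16098, so ȳ = 16098/25 ≈ 643.92.
643.9 lies below (larger y than) the midline 488, so the layout is bottom-heavy.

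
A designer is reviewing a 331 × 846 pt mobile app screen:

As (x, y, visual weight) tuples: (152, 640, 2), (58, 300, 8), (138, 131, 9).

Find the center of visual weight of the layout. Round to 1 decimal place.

Total weight = 2 + 8 + 9 = 19.
x: (2·152 + 8·58 + 9·138) / 19 = 2010 / 19 ≈ 105.79
y: (2·640 + 8·300 + 9·131) / 19 = 4859 / 19 ≈ 255.74

(105.8, 255.7)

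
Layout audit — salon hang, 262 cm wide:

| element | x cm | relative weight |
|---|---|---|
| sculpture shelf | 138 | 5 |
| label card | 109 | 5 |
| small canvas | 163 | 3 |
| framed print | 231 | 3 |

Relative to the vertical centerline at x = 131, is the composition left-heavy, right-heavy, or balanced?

right-heavy

Total weight = 5 + 5 + 3 + 3 = 16.
Σw·x = 5·138 + 5·109 + 3·163 + 3·231 = 2417, so x̄ = 2417/16 ≈ 151.06.
Since 151.1 is right of 131, the composition reads right-heavy.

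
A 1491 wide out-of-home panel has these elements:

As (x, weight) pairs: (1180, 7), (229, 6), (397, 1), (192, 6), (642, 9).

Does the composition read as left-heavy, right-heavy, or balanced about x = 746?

left-heavy

Total weight = 7 + 6 + 1 + 6 + 9 = 29.
Σw·x = 7·1180 + 6·229 + 1·397 + 6·192 + 9·642 = 16961, so x̄ = 16961/29 ≈ 584.86.
584.9 vs midline 746 → left-heavy.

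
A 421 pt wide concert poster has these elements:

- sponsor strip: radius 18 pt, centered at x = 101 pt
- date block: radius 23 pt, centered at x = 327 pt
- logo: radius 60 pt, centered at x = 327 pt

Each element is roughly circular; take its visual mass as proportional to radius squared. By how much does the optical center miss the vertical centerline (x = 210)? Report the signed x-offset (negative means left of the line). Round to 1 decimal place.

Weights ∝ r²: sponsor strip 18² = 324, date block 23² = 529, logo 60² = 3600; Σw = 4453.
x-moment: 324·101 + 529·327 + 3600·327 = 1382907; centroid 1382907/4453 ≈ 310.56.
Against x = 210, that's 310.56 − 210 = 100.56.

≈ 100.6 pt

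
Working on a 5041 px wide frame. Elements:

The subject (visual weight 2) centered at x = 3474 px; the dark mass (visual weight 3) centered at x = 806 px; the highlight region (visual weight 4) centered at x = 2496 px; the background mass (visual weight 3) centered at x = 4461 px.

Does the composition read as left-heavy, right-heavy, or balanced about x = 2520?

Weights sum to 2 + 3 + 4 + 3 = 12.
x: (2·3474 + 3·806 + 4·2496 + 3·4461) / 12 = 32733 / 12 ≈ 2727.75
2727.8 vs midline 2520 → right-heavy.

right-heavy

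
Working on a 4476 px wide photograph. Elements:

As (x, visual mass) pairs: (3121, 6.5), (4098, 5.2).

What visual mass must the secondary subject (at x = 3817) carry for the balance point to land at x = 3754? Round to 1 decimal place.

Known weights sum to 6.5 + 5.2 = 11.7; their moment is 6.5·3121 + 5.2·4098 = 41596.1.
Balance at x = 3754 requires (41596.1 + w·3817) / (11.7 + w) = 3754.
Rearranging, w·(3817 − 3754) = 3754·11.7 − 41596.1 = 2325.7, so w ≈ 2325.7/63 = 36.92.

w ≈ 36.9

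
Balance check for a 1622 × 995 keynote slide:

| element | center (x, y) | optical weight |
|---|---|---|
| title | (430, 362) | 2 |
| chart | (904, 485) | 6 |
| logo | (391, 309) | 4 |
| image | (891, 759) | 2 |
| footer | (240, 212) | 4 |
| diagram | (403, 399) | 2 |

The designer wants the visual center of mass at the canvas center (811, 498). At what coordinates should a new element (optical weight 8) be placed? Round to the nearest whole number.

With the new element, Σw becomes 2 + 6 + 4 + 2 + 4 + 2 + 8 = 28.
Along x: (11396 + 8·x) / 28 = 811 (existing moment 2·430 + 6·904 + 4·391 + 2·891 + 4·240 + 2·403 = 11396) ⇒ x = (22708 − 11396) / 8 ≈ 1414.00.
Along y: (8034 + 8·y) / 28 = 498 (existing moment 2·362 + 6·485 + 4·309 + 2·759 + 4·212 + 2·399 = 8034) ⇒ y = (13944 − 8034) / 8 ≈ 738.75.

(1414, 739)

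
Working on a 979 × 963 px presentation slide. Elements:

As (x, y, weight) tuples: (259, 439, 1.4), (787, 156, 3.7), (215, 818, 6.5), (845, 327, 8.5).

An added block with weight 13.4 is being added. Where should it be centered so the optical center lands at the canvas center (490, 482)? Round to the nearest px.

With the added block, Σw becomes 1.4 + 3.7 + 6.5 + 8.5 + 13.4 = 33.5.
x: target moment 33.5×490 = 16415.0; current 1.4·259 + 3.7·787 + 6.5·215 + 8.5·845 = 11854.5; the added block supplies 4560.5, so x = 4560.5/13.4 ≈ 340.34.
y: target moment 33.5×482 = 16147.0; current 1.4·439 + 3.7·156 + 6.5·818 + 8.5·327 = 9288.3; the added block supplies 6858.7, so y = 6858.7/13.4 ≈ 511.84.

(340, 512)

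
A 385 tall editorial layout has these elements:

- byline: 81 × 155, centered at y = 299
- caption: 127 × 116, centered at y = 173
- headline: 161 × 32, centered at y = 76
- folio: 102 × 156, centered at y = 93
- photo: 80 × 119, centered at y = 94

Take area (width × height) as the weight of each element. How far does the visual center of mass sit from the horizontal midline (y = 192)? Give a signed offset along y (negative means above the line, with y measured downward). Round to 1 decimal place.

Taking area as weight: byline 81·155 = 12555, caption 127·116 = 14732, headline 161·32 = 5152, folio 102·156 = 15912, photo 80·119 = 9520. Sum 57871.
y-moment: 12555·299 + 14732·173 + 5152·76 + 15912·93 + 9520·94 = 9068829; centroid 9068829/57871 ≈ 156.71.
Difference: 156.71 − 192 ≈ -35.29.

≈ -35.3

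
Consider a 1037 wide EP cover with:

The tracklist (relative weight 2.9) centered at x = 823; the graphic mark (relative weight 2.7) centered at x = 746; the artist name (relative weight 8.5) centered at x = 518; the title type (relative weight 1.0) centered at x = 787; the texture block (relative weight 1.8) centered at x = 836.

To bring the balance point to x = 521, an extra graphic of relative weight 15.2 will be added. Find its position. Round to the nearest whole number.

x ≈ 370

New total weight: (2.9 + 2.7 + 8.5 + 1.0 + 1.8) + 15.2 = 32.1.
x: need Σw·x = 32.1·521 = 16724.1. Existing = 2.9·823 + 2.7·746 + 8.5·518 + 1.0·787 + 1.8·836 = 11095.7. Remainder 5628.4 / 15.2 ≈ 370.29.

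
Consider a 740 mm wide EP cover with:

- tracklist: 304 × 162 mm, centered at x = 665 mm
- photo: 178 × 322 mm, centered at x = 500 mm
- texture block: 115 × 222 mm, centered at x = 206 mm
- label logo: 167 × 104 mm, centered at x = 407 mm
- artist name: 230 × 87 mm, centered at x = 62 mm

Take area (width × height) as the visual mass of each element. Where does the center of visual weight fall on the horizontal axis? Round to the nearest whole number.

x ≈ 442

Areas → weights: tracklist 304·162 = 49248, photo 178·322 = 57316, texture block 115·222 = 25530, label logo 167·104 = 17368, artist name 230·87 = 20010; Σw = 169472.
x: (49248·665 + 57316·500 + 25530·206 + 17368·407 + 20010·62) / 169472 = 74976496 / 169472 ≈ 442.41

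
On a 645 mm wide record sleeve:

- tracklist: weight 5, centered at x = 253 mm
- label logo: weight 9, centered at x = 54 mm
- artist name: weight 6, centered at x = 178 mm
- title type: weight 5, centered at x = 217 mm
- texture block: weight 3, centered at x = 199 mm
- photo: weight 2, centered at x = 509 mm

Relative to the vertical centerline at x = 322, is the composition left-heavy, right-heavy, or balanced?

left-heavy

Weights sum to 5 + 9 + 6 + 5 + 3 + 2 = 30.
x: moment 5519 / weight 30 ≈ 183.97
184.0 lies left of the midline 322, so the layout is left-heavy.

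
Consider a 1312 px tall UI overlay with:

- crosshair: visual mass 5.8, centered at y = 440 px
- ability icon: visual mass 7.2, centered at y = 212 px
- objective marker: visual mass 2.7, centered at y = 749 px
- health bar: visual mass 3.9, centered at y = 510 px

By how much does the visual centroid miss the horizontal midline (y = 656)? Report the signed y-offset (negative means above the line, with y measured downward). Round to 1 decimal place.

≈ -243.3 px

Σw = 5.8 + 7.2 + 2.7 + 3.9 = 19.6.
y: (5.8·440 + 7.2·212 + 2.7·749 + 3.9·510) / 19.6 = 8089.7 / 19.6 ≈ 412.74
Difference: 412.74 − 656 ≈ -243.26.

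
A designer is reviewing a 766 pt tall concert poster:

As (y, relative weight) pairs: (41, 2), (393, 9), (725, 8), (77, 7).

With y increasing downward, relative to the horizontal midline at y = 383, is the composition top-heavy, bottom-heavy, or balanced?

balanced

Weights sum to 2 + 9 + 8 + 7 = 26.
Σw·y = 2·41 + 9·393 + 8·725 + 7·77 = 9958, so ȳ = 9958/26 ≈ 383.00.
The centroid 383.00 matches the midline at 383, so the layout is balanced.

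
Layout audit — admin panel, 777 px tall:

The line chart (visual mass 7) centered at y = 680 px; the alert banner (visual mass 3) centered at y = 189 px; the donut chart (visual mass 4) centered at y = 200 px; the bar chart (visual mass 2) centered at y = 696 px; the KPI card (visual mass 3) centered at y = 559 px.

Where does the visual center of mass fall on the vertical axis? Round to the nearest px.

Σw = 7 + 3 + 4 + 2 + 3 = 19.
y-moment: 7·680 + 3·189 + 4·200 + 2·696 + 3·559 = 9196; centroid 9196/19 ≈ 484.00.

y ≈ 484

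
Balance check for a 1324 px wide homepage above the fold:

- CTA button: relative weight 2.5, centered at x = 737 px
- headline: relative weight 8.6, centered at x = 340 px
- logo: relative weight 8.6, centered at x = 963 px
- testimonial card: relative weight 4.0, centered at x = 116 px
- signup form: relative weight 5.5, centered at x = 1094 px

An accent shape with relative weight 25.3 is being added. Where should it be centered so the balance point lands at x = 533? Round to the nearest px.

x ≈ 376

After adding the accent shape, total weight = 2.5 + 8.6 + 8.6 + 4.0 + 5.5 + 25.3 = 54.5.
x: need Σw·x = 54.5·533 = 29048.5. Existing = 2.5·737 + 8.6·340 + 8.6·963 + 4.0·116 + 5.5·1094 = 19529.3. Remainder 9519.2 / 25.3 ≈ 376.25.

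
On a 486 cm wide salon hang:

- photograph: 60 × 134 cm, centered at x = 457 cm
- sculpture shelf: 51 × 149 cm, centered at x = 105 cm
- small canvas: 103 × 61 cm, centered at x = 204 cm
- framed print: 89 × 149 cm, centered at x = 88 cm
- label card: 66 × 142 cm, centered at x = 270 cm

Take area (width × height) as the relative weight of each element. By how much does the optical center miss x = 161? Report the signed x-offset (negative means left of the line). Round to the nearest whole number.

Areas → weights: photograph 60·134 = 8040, sculpture shelf 51·149 = 7599, small canvas 103·61 = 6283, framed print 89·149 = 13261, label card 66·142 = 9372; Σw = 44555.
x-moment: 8040·457 + 7599·105 + 6283·204 + 13261·88 + 9372·270 = 9451315; centroid 9451315/44555 ≈ 212.13.
Against x = 161, that's 212.13 − 161 = 51.13.

≈ 51 cm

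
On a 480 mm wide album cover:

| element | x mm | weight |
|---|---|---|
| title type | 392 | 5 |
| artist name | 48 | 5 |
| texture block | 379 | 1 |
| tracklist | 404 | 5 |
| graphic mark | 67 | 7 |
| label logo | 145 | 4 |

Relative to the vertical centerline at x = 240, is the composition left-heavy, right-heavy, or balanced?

left-heavy

Total weight = 5 + 5 + 1 + 5 + 7 + 4 = 27.
x: moment 5648 / weight 27 ≈ 209.19
Since 209.2 is left of 240, the composition reads left-heavy.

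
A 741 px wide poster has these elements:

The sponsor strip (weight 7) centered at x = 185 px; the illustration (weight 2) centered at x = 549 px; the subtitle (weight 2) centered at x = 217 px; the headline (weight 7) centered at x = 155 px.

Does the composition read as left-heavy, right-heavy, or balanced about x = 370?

Σw = 7 + 2 + 2 + 7 = 18.
Σw·x = 7·185 + 2·549 + 2·217 + 7·155 = 3912, so x̄ = 3912/18 ≈ 217.33.
217.3 lies left of the midline 370, so the layout is left-heavy.

left-heavy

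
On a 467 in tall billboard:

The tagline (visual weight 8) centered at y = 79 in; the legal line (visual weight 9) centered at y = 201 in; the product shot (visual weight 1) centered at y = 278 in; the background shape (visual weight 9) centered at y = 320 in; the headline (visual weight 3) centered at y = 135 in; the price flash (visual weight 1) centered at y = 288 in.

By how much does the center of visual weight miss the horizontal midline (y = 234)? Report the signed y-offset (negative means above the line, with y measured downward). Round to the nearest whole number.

Weights sum to 8 + 9 + 1 + 9 + 3 + 1 = 31.
y: moment 6292 / weight 31 ≈ 202.97
Difference: 202.97 − 234 ≈ -31.03.

≈ -31 in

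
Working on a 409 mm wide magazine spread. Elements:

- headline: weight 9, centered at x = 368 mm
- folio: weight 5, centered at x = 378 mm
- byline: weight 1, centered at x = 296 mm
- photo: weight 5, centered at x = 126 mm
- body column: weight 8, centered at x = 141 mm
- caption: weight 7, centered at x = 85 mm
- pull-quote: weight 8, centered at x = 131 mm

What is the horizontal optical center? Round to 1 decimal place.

x ≈ 207.0

Weights sum to 9 + 5 + 1 + 5 + 8 + 7 + 8 = 43.
x: moment 8899 / weight 43 ≈ 206.95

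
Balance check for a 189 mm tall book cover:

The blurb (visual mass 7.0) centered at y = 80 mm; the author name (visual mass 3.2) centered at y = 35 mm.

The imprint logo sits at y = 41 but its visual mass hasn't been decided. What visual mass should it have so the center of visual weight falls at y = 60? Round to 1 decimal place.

w ≈ 3.2

Existing Σw = 10.2 (7.0 + 3.2); existing moment 7.0·80 + 3.2·35 = 672.0.
Balance at y = 60 requires (672.0 + w·41) / (10.2 + w) = 60.
Rearranging, w·(41 − 60) = 60·10.2 − 672.0 = -60.0, so w ≈ -60.0/-19 = 3.16.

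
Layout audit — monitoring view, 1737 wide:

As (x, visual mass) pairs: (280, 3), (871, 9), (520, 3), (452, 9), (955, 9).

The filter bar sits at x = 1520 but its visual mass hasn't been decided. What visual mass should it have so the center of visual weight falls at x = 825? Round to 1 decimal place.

w ≈ 6.2

Known weights sum to 3 + 9 + 3 + 9 + 9 = 33; their moment is 3·280 + 9·871 + 3·520 + 9·452 + 9·955 = 22902.
Balance at x = 825 requires (22902 + w·1520) / (33 + w) = 825.
Solving: w = (825·33 − 22902) / (1520 − 825) = 4323 / 695 ≈ 6.22.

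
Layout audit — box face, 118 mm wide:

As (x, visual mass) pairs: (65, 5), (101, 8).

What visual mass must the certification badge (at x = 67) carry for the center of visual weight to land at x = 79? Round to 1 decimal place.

Existing Σw = 13 (5 + 8); existing moment 5·65 + 8·101 = 1133.
Set Σw·x/Σw = 79: (1133 + 67w) = 79·(13 + w).
Solving: w = (79·13 − 1133) / (67 − 79) = -106 / -12 ≈ 8.83.

w ≈ 8.8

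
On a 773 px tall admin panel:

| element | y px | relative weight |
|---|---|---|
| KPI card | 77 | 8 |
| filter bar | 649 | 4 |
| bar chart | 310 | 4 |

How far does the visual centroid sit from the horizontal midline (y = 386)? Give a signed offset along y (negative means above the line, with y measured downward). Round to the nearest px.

Weights sum to 8 + 4 + 4 = 16.
y: (8·77 + 4·649 + 4·310) / 16 = 4452 / 16 ≈ 278.25
Offset from y = 386: 278.25 − 386 ≈ -107.75.

≈ -108 px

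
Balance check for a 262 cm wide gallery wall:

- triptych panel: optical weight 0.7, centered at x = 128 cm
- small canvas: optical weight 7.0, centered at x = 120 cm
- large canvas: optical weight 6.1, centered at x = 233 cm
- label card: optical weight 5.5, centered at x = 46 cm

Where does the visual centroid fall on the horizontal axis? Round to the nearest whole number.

Total weight = 0.7 + 7.0 + 6.1 + 5.5 = 19.3.
Σw·x = 0.7·128 + 7.0·120 + 6.1·233 + 5.5·46 = 2603.9, so x̄ = 2603.9/19.3 ≈ 134.92.

x ≈ 135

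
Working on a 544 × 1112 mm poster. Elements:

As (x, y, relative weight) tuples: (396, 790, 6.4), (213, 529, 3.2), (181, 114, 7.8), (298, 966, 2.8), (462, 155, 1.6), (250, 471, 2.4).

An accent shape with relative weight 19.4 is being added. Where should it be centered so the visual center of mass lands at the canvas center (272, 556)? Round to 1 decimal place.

New total weight: (6.4 + 3.2 + 7.8 + 2.8 + 1.6 + 2.4) + 19.4 = 43.6.
x: need Σw·x = 43.6·272 = 11859.2. Existing = 6.4·396 + 3.2·213 + 7.8·181 + 2.8·298 + 1.6·462 + 2.4·250 = 6801.4. Remainder 5057.8 / 19.4 ≈ 260.71.
y: need Σw·y = 43.6·556 = 24241.6. Existing = 6.4·790 + 3.2·529 + 7.8·114 + 2.8·966 + 1.6·155 + 2.4·471 = 11721.2. Remainder 12520.4 / 19.4 ≈ 645.38.

(260.7, 645.4)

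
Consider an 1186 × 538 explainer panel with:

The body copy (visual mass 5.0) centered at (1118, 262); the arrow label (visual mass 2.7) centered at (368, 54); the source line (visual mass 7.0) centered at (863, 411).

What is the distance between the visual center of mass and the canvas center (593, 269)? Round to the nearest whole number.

≈ 267

Σw = 5.0 + 2.7 + 7.0 = 14.7.
x-moment: 5.0·1118 + 2.7·368 + 7.0·863 = 12624.6; centroid 12624.6/14.7 ≈ 858.82.
y-moment: 5.0·262 + 2.7·54 + 7.0·411 = 4332.8; centroid 4332.8/14.7 ≈ 294.75.
Offset from (593, 269): Δx ≈ 265.82, Δy ≈ 25.75; distance = √(Δx² + Δy²) ≈ 267.06.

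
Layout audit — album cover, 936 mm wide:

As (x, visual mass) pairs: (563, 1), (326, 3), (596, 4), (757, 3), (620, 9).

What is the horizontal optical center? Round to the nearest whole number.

Weights sum to 1 + 3 + 4 + 3 + 9 = 20.
x: (1·563 + 3·326 + 4·596 + 3·757 + 9·620) / 20 = 11776 / 20 ≈ 588.80

x ≈ 589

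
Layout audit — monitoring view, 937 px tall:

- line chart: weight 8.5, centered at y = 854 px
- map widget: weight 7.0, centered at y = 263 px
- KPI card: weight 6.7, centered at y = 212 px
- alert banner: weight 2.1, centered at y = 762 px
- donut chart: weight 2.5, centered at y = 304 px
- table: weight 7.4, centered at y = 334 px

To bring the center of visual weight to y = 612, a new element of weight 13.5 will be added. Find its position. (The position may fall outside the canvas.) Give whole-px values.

With the new element, Σw becomes 8.5 + 7.0 + 6.7 + 2.1 + 2.5 + 7.4 + 13.5 = 47.7.
y: target moment 47.7×612 = 29192.4; current 8.5·854 + 7.0·263 + 6.7·212 + 2.1·762 + 2.5·304 + 7.4·334 = 15352.2; the new element supplies 13840.2, so y = 13840.2/13.5 ≈ 1025.20.

y ≈ 1025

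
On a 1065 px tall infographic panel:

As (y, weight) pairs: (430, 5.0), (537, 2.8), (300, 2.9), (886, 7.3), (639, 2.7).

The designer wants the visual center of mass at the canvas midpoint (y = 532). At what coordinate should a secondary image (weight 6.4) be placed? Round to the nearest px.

y ≈ 266

After adding the secondary image, total weight = 5.0 + 2.8 + 2.9 + 7.3 + 2.7 + 6.4 = 27.1.
y: need Σw·y = 27.1·532 = 14417.2. Existing = 5.0·430 + 2.8·537 + 2.9·300 + 7.3·886 + 2.7·639 = 12716.7. Remainder 1700.5 / 6.4 ≈ 265.70.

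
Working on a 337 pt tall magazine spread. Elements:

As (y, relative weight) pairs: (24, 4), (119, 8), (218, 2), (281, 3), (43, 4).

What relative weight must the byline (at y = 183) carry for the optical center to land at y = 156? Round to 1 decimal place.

w ≈ 28.8

Fixed elements: Σw = 4 + 8 + 2 + 3 + 4 = 21, Σw·y = 4·24 + 8·119 + 2·218 + 3·281 + 4·43 = 2499.
Balance at y = 156 requires (2499 + w·183) / (21 + w) = 156.
Rearranging, w·(183 − 156) = 156·21 − 2499 = 777, so w ≈ 777/27 = 28.78.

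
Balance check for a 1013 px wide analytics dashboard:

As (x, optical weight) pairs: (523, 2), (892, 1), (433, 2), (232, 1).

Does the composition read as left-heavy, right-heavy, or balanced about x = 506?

balanced

Total weight = 2 + 1 + 2 + 1 = 6.
x-moment: 2·523 + 1·892 + 2·433 + 1·232 = 3036; centroid 3036/6 ≈ 506.00.
506.00 = 506 exactly: balanced.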